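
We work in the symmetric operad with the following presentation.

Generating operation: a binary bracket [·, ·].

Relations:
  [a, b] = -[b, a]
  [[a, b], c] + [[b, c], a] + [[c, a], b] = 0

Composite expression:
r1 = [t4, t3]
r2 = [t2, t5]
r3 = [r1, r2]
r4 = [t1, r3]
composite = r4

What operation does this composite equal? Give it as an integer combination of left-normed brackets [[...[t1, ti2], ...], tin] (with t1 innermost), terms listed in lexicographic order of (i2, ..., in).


[[[[t1, t2], t5], t3], t4] - [[[[t1, t2], t5], t4], t3] - [[[[t1, t3], t4], t2], t5] + [[[[t1, t3], t4], t5], t2] + [[[[t1, t4], t3], t2], t5] - [[[[t1, t4], t3], t5], t2] - [[[[t1, t5], t2], t3], t4] + [[[[t1, t5], t2], t4], t3]

Expand each bracket as ab - ba; the t1-initial words give the coefficients.
Composite bracket: [t1, [[t4, t3], [t2, t5]]]
Full expansion: 16 signed words from ab - ba (2^4 = 16).
Only words starting with t1 matter:
  the word t1t2t5t3t4 carries sign +1 and contributes +[[[[t1, t2], t5], t3], t4]
  the word t1t2t5t4t3 carries sign -1 and contributes -[[[[t1, t2], t5], t4], t3]
  the word t1t3t4t2t5 carries sign -1 and contributes -[[[[t1, t3], t4], t2], t5]
  the word t1t3t4t5t2 carries sign +1 and contributes +[[[[t1, t3], t4], t5], t2]
  the word t1t4t3t2t5 carries sign +1 and contributes +[[[[t1, t4], t3], t2], t5]
  the word t1t4t3t5t2 carries sign -1 and contributes -[[[[t1, t4], t3], t5], t2]
  the word t1t5t2t3t4 carries sign -1 and contributes -[[[[t1, t5], t2], t3], t4]
  the word t1t5t2t4t3 carries sign +1 and contributes +[[[[t1, t5], t2], t4], t3]


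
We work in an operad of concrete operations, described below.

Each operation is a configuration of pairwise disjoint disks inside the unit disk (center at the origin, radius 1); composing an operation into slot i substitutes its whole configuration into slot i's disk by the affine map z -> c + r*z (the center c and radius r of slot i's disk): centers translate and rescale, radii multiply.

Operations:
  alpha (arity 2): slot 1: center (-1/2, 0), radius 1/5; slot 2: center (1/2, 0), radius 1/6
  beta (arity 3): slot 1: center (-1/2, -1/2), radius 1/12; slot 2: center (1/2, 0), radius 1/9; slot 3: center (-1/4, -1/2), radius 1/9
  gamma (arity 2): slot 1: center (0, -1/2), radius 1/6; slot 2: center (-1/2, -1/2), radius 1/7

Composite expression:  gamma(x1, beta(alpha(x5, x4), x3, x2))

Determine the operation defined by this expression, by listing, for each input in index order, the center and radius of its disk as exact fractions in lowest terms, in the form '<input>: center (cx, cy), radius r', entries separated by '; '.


x1: center (0, -1/2), radius 1/6; x2: center (-15/28, -4/7), radius 1/63; x3: center (-3/7, -1/2), radius 1/63; x4: center (-95/168, -4/7), radius 1/504; x5: center (-97/168, -4/7), radius 1/420


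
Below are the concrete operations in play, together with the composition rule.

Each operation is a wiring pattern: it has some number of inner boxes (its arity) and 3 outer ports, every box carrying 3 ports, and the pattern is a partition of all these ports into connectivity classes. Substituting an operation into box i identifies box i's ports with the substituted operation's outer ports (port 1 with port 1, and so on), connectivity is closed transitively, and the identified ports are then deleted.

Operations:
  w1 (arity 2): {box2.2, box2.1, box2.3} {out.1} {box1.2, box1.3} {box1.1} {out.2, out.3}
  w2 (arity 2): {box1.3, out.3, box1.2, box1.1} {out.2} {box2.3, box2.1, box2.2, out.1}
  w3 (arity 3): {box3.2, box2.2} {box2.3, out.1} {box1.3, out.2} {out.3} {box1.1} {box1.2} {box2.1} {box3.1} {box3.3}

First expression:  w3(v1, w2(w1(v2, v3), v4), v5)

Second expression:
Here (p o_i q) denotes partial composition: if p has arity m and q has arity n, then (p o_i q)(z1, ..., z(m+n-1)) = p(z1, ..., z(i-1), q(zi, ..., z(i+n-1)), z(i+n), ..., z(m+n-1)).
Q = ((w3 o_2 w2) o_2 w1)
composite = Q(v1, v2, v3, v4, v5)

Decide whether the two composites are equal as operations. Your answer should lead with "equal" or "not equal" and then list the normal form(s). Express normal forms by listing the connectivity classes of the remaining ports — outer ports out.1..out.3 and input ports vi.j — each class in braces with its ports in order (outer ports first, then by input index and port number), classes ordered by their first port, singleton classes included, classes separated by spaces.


equal; the common form is {out.1} {out.2, v1.3} {out.3} {v1.1} {v1.2} {v2.1} {v2.2, v2.3} {v3.1, v3.2, v3.3} {v4.1, v4.2, v4.3} {v5.1} {v5.2} {v5.3}

Normal form of the first expression: {out.1} {out.2, v1.3} {out.3} {v1.1} {v1.2} {v2.1} {v2.2, v2.3} {v3.1, v3.2, v3.3} {v4.1, v4.2, v4.3} {v5.1} {v5.2} {v5.3}
Normal form of the second expression: {out.1} {out.2, v1.3} {out.3} {v1.1} {v1.2} {v2.1} {v2.2, v2.3} {v3.1, v3.2, v3.3} {v4.1, v4.2, v4.3} {v5.1} {v5.2} {v5.3}
The normal forms match — equal.


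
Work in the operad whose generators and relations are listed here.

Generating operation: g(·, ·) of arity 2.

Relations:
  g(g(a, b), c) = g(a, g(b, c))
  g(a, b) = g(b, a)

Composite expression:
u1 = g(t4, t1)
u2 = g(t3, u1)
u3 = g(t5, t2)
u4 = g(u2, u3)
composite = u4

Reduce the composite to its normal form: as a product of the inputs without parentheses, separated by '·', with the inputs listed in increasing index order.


Shape and order are irrelevant to g; the t-input set decides.
g(t4, t1) spells out as t4 · t1
g(t3, g(t4, t1)) spells out as t3 · t4 · t1
g(t5, t2) spells out as t5 · t2
g(g(t3, g(t4, t1)), g(t5, t2)) spells out as t3 · t4 · t1 · t5 · t2
the factors in increasing index order: t1 · t2 · t3 · t4 · t5

t1 · t2 · t3 · t4 · t5


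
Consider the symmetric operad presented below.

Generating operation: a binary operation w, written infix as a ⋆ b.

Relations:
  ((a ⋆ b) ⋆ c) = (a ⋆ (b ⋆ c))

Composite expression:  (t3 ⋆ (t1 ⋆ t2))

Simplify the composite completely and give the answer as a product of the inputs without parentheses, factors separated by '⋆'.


t3 ⋆ t1 ⋆ t2

All parenthesizations of w agree; list the t-inputs left to right.
(t1 ⋆ t2) reduces to t1 ⋆ t2
(t3 ⋆ (t1 ⋆ t2)) reduces to t3 ⋆ t1 ⋆ t2


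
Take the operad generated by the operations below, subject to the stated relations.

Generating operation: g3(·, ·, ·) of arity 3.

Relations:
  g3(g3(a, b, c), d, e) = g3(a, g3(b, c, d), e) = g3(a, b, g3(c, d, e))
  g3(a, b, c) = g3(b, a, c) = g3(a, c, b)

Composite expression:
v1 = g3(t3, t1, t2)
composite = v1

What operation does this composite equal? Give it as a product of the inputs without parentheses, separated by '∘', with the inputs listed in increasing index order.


t1 ∘ t2 ∘ t3

Any arrangement under g3 is one operation, so sort the t-inputs.
g3(t3, t1, t2) unparenthesizes to t3 ∘ t1 ∘ t2
putting the inputs in ascending order: t1 ∘ t2 ∘ t3


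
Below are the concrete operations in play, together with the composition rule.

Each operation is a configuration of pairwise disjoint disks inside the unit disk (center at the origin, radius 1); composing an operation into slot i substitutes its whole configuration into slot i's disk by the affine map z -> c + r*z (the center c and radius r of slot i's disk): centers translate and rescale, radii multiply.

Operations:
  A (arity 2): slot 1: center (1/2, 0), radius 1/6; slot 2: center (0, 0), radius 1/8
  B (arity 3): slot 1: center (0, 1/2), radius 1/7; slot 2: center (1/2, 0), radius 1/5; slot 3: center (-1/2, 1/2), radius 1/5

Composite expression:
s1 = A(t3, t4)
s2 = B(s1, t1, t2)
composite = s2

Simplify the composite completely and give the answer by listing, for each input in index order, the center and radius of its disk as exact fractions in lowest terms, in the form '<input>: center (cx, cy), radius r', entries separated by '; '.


t1: center (1/2, 0), radius 1/5; t2: center (-1/2, 1/2), radius 1/5; t3: center (1/14, 1/2), radius 1/42; t4: center (0, 1/2), radius 1/56

Follow each t-input down from B: c' goes to c + r*c', radius to r*r'.
input t3: composing its 2 substitution steps yields center (1/14, 1/2), radius 1/42
input t4: composing its 2 substitution steps yields center (0, 1/2), radius 1/56
input t1: composing its 1 substitution step yields center (1/2, 0), radius 1/5
input t2: composing its 1 substitution step yields center (-1/2, 1/2), radius 1/5


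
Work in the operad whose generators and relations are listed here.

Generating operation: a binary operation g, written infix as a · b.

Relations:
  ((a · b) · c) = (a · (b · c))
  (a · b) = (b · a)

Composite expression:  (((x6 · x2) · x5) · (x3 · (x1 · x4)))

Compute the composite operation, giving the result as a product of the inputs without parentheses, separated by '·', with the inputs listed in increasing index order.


x1 · x2 · x3 · x4 · x5 · x6

Shape and order are irrelevant to g; the x-input set decides.
(x6 · x2) linearizes to x6 · x2
((x6 · x2) · x5) linearizes to x6 · x2 · x5
(x1 · x4) linearizes to x1 · x4
(x3 · (x1 · x4)) linearizes to x3 · x1 · x4
(((x6 · x2) · x5) · (x3 · (x1 · x4))) linearizes to x6 · x2 · x5 · x3 · x1 · x4
rearranged into index order: x1 · x2 · x3 · x4 · x5 · x6


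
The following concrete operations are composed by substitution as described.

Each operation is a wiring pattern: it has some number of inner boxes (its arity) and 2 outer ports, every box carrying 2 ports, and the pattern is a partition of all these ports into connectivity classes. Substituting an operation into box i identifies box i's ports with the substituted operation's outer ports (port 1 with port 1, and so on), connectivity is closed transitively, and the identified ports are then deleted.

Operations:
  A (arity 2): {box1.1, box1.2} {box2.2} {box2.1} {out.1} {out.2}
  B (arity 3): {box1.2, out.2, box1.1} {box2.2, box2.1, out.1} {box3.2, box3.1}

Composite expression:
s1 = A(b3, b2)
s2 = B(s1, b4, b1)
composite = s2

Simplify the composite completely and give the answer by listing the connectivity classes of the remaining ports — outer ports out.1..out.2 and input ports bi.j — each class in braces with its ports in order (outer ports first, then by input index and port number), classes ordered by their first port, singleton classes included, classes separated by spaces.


{out.1, b4.1, b4.2} {out.2} {b1.1, b1.2} {b2.1} {b2.2} {b3.1, b3.2}

After gluing at B, chains via deleted ports link the b-ports.
composing A on (b3, b2), with out.j its own outer ports: {out.1} {out.2} {b2.1} {b2.2} {b3.1, b3.2}
composing B on (b3, b2, b4, b1), with out.j its own outer ports: {out.1, b4.1, b4.2} {out.2} {b1.1, b1.2} {b2.1} {b2.2} {b3.1, b3.2}


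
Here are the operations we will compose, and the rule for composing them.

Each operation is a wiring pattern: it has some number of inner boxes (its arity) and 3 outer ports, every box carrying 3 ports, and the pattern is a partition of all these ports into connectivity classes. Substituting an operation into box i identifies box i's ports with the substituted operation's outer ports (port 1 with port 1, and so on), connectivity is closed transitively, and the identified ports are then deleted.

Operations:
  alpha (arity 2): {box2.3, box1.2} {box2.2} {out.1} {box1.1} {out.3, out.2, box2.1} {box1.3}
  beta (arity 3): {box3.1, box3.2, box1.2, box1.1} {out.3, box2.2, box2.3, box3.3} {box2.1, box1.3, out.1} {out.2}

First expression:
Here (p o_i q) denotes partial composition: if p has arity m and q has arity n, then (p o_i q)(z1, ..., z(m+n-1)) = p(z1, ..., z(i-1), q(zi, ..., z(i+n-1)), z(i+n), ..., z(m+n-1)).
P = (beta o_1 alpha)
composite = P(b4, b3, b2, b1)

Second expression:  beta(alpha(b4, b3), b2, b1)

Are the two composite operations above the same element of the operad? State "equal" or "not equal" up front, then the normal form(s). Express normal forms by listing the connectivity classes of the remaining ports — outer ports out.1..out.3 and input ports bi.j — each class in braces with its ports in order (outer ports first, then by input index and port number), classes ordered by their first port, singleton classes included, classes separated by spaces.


equal; both compose to {out.1, b1.1, b1.2, b2.1, b3.1} {out.2} {out.3, b1.3, b2.2, b2.3} {b3.2} {b3.3, b4.2} {b4.1} {b4.3}


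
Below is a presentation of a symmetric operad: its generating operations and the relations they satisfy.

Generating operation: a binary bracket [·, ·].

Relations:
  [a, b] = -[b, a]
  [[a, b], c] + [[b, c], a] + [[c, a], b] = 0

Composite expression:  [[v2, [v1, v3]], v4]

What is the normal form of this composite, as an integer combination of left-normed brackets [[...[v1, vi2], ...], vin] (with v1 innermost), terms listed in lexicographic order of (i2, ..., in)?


Skip Jacobi rewriting: expand, keep v1-initial words, read off terms.
Composite bracket: [[v2, [v1, v3]], v4]
The bracket unfolds into 8 signed words via [a, b] = ab - ba (2^3 = 8).
The v1-initial words carry the normal form:
  v1v3v2v4 appears with sign -1, giving the term -[[[v1, v3], v2], v4]

-[[[v1, v3], v2], v4]


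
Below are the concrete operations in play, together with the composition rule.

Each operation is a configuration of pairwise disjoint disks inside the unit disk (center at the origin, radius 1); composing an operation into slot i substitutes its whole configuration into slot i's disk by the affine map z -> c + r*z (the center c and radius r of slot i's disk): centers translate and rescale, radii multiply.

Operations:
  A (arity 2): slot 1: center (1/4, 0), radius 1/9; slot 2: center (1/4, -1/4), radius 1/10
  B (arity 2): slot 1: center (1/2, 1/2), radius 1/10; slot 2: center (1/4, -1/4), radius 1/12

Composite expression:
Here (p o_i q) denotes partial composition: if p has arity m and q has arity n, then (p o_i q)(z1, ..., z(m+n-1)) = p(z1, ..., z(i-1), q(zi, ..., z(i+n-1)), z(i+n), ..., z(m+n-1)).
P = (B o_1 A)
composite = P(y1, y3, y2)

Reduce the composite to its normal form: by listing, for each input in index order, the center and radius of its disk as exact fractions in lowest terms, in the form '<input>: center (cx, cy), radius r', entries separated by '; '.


y1: center (21/40, 1/2), radius 1/90; y2: center (1/4, -1/4), radius 1/12; y3: center (21/40, 19/40), radius 1/100

Each y-disk chains the slot maps above it in B; radii multiply.
input y1: composing its 2 substitution steps yields center (21/40, 1/2), radius 1/90
input y3: composing its 2 substitution steps yields center (21/40, 19/40), radius 1/100
input y2: composing its 1 substitution step yields center (1/4, -1/4), radius 1/12


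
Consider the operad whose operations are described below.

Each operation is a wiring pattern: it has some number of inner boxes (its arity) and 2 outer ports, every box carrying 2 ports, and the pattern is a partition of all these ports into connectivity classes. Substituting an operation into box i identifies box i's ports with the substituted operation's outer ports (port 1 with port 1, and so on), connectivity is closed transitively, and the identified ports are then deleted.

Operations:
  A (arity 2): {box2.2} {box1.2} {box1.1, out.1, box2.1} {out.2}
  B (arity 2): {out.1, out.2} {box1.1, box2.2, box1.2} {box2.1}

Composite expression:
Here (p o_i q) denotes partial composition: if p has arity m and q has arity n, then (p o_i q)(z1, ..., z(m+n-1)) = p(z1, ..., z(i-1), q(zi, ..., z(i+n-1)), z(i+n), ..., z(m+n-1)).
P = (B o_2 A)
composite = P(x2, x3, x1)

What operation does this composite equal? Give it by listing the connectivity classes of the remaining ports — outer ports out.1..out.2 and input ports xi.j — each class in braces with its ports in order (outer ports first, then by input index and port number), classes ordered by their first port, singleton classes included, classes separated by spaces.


{out.1, out.2} {x1.1, x3.1} {x1.2} {x2.1, x2.2} {x3.2}

Substituting into B glues patterns; closure does the rest.
composing A on (x3, x1), with out.j its own outer ports: {out.1, x1.1, x3.1} {out.2} {x1.2} {x3.2}
composing B on (x2, x3, x1), with out.j its own outer ports: {out.1, out.2} {x1.1, x3.1} {x1.2} {x2.1, x2.2} {x3.2}


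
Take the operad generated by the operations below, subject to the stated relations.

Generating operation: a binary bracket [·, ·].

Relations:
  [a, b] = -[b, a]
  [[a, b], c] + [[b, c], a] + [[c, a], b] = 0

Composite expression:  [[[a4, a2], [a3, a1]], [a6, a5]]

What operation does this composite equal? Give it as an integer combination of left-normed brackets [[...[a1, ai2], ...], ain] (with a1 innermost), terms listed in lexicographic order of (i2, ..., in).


[[[[[a1, a3], a2], a4], a5], a6] - [[[[[a1, a3], a2], a4], a6], a5] - [[[[[a1, a3], a4], a2], a5], a6] + [[[[[a1, a3], a4], a2], a6], a5]

In the tensor algebra, words opening a1 carry the a1-anchored form.
Composite bracket: [[[a4, a2], [a3, a1]], [a6, a5]]
Applying ab - ba throughout gives 32 signed words (2^5 = 32).
Collect the words opening with a1:
  from a1a3a2a4a5a6, sign +1: term +[[[[[a1, a3], a2], a4], a5], a6]
  from a1a3a2a4a6a5, sign -1: term -[[[[[a1, a3], a2], a4], a6], a5]
  from a1a3a4a2a5a6, sign -1: term -[[[[[a1, a3], a4], a2], a5], a6]
  from a1a3a4a2a6a5, sign +1: term +[[[[[a1, a3], a4], a2], a6], a5]


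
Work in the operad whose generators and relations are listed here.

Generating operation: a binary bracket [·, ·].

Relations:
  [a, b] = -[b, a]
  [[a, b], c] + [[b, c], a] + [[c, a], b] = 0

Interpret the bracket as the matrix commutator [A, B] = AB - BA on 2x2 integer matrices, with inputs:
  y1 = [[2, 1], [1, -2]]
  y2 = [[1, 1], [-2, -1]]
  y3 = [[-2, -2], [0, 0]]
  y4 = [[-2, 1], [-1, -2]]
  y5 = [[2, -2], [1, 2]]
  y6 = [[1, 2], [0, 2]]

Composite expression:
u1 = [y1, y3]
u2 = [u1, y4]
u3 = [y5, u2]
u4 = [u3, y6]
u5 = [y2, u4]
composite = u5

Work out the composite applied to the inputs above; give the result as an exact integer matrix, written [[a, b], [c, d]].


[[-48, 32], [160, 48]]

[y1, y3] = [[2, -6], [-2, -2]]
[[y1, y3], y4] = [[8, 4], [4, -8]]
[y5, [[y1, y3], y4]] = [[-12, 32], [16, 12]]
[[y5, [[y1, y3], y4]], y6] = [[-32, -16], [-16, 32]]
[y2, [[y5, [[y1, y3], y4]], y6]] = [[-48, 32], [160, 48]]


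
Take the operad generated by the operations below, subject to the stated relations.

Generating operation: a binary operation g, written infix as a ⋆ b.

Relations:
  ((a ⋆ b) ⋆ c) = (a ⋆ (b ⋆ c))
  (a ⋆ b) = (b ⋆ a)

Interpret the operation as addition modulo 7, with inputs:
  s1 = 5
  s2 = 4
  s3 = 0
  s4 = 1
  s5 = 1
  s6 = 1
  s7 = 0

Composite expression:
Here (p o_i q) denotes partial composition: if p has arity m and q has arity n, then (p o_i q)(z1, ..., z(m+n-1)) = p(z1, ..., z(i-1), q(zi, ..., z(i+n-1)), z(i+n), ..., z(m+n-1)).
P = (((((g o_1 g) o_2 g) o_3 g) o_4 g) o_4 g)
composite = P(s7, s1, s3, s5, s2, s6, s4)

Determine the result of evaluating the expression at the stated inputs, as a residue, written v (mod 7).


5 (mod 7)

(s5 ⋆ s2) = 5
((s5 ⋆ s2) ⋆ s6) = 6
(s3 ⋆ ((s5 ⋆ s2) ⋆ s6)) = 6
(s1 ⋆ (s3 ⋆ ((s5 ⋆ s2) ⋆ s6))) = 4
(s7 ⋆ (s1 ⋆ (s3 ⋆ ((s5 ⋆ s2) ⋆ s6)))) = 4
((s7 ⋆ (s1 ⋆ (s3 ⋆ ((s5 ⋆ s2) ⋆ s6)))) ⋆ s4) = 5


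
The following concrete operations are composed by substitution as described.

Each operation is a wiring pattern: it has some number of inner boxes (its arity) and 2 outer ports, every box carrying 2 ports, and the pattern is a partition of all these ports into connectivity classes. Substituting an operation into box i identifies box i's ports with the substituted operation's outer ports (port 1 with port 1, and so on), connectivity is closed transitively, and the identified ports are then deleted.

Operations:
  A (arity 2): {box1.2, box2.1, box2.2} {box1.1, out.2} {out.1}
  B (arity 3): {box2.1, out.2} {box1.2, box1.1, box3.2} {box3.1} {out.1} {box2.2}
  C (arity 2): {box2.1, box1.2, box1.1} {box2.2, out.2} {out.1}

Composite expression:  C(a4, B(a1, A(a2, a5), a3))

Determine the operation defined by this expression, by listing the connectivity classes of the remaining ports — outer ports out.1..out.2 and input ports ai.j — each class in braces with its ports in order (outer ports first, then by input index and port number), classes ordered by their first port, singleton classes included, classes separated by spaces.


{out.1} {out.2} {a1.1, a1.2, a3.2} {a2.1} {a2.2, a5.1, a5.2} {a3.1} {a4.1, a4.2}


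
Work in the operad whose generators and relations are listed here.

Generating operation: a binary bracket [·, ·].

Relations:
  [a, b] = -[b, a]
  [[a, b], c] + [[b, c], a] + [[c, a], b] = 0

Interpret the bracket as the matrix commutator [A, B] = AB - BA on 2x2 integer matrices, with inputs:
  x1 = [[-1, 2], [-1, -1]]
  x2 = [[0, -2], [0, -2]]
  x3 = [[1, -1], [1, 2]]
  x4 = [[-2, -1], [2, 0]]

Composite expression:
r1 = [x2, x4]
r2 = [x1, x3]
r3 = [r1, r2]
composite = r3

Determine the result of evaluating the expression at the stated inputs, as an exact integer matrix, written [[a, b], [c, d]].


[x2, x4] = [[-4, -6], [-4, 4]]
[x1, x3] = [[1, 2], [1, -1]]
[[x2, x4], [x1, x3]] = [[2, -4], [0, -2]]

[[2, -4], [0, -2]]


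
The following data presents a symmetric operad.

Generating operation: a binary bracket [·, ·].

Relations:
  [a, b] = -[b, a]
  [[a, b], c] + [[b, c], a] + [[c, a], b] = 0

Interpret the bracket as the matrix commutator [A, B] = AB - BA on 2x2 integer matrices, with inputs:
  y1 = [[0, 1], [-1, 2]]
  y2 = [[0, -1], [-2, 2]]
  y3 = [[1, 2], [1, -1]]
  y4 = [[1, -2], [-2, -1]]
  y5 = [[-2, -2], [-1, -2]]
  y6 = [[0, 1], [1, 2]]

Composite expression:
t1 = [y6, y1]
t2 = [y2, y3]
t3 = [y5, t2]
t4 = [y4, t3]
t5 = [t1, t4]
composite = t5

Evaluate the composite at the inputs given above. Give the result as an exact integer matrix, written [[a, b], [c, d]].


[[128, -128], [-272, -128]]

[y6, y1] = [[-2, 0], [-4, 2]]
[y2, y3] = [[3, -2], [-2, -3]]
[y5, [y2, y3]] = [[2, 12], [-6, -2]]
[y4, [y5, [y2, y3]]] = [[36, 32], [4, -36]]
[[y6, y1], [y4, [y5, [y2, y3]]]] = [[128, -128], [-272, -128]]


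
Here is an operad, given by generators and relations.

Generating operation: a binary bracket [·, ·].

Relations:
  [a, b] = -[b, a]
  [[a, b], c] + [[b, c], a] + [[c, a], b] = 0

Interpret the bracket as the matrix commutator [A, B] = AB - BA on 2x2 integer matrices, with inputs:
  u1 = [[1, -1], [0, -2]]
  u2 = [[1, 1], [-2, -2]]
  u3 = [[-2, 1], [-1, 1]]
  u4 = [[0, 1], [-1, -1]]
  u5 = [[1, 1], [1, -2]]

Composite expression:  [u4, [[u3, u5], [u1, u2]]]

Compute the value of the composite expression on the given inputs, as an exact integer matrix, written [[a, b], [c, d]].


[u3, u5] = [[2, -6], [0, -2]]
[u1, u2] = [[2, 6], [6, -2]]
[[u3, u5], [u1, u2]] = [[-36, 48], [-24, 36]]
[u4, [[u3, u5], [u1, u2]]] = [[24, 120], [96, -24]]

[[24, 120], [96, -24]]


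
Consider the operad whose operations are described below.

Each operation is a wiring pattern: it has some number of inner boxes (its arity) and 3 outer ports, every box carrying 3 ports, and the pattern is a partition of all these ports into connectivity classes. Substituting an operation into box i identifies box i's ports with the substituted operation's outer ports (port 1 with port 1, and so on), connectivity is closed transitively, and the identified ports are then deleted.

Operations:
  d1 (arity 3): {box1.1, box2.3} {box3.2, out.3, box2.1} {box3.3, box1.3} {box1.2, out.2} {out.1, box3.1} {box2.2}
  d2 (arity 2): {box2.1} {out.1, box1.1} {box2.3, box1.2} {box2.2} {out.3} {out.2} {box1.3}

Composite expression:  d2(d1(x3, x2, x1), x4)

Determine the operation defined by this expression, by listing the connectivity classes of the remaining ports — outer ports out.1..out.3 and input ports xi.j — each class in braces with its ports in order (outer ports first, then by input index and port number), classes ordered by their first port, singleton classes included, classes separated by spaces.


Reachability decides: close wires over d2-identified ports.
through d1, on inputs (x3, x2, x1): {out.1, x1.1} {out.2, x3.2} {out.3, x1.2, x2.1} {x1.3, x3.3} {x2.2} {x2.3, x3.1} (out.j = stage outer ports)
through d2, on inputs (x3, x2, x1, x4): {out.1, x1.1} {out.2} {out.3} {x1.2, x2.1} {x1.3, x3.3} {x2.2} {x2.3, x3.1} {x3.2, x4.3} {x4.1} {x4.2} (out.j = stage outer ports)

{out.1, x1.1} {out.2} {out.3} {x1.2, x2.1} {x1.3, x3.3} {x2.2} {x2.3, x3.1} {x3.2, x4.3} {x4.1} {x4.2}


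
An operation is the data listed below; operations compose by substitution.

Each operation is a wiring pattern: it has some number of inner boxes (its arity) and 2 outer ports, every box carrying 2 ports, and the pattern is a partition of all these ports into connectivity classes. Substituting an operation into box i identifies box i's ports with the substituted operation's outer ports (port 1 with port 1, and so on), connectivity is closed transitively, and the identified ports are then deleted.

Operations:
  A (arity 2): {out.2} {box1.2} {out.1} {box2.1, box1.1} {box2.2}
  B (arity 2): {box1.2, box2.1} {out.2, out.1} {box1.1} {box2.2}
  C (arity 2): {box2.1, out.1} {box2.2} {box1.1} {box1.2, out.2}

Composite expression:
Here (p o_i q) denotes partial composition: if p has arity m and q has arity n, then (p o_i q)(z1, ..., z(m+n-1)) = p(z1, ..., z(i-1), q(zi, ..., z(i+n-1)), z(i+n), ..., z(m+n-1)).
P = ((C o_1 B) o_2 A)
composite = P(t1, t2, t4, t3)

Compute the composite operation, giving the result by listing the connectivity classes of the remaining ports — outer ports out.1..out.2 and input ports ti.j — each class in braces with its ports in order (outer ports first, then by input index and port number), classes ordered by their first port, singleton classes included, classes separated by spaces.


{out.1, t3.1} {out.2} {t1.1} {t1.2} {t2.1, t4.1} {t2.2} {t3.2} {t4.2}

Treat the ports identified at C as solder joints: merge, then drop.
the subtree at A composes to {out.1} {out.2} {t2.1, t4.1} {t2.2} {t4.2} on (t2, t4); out.j = own outer ports
the subtree at B composes to {out.1, out.2} {t1.1} {t1.2} {t2.1, t4.1} {t2.2} {t4.2} on (t1, t2, t4); out.j = own outer ports
the subtree at C composes to {out.1, t3.1} {out.2} {t1.1} {t1.2} {t2.1, t4.1} {t2.2} {t3.2} {t4.2} on (t1, t2, t4, t3); out.j = own outer ports


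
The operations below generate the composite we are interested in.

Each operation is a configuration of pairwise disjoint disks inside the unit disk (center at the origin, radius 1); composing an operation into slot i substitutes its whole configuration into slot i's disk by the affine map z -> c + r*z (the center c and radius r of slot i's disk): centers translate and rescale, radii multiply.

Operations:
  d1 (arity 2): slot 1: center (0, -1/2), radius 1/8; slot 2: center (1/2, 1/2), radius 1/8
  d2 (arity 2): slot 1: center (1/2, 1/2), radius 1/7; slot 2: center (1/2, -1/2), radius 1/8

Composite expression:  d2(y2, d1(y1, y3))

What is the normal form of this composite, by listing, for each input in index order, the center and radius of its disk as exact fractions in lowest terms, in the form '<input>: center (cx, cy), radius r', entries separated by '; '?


y1: center (1/2, -9/16), radius 1/64; y2: center (1/2, 1/2), radius 1/7; y3: center (9/16, -7/16), radius 1/64


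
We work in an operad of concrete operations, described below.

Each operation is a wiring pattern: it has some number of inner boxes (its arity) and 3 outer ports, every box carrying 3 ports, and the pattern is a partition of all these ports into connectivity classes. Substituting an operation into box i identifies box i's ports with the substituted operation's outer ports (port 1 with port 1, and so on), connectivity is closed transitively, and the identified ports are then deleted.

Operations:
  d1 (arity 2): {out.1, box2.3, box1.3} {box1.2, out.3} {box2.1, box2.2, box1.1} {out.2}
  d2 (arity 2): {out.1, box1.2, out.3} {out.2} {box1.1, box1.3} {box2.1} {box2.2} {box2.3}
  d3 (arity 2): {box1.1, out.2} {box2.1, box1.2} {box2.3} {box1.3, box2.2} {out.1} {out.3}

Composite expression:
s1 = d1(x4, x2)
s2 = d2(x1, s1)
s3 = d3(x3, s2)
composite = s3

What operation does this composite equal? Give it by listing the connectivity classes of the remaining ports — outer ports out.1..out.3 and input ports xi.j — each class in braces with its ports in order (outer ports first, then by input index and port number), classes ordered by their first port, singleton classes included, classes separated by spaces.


{out.1} {out.2, x3.1} {out.3} {x1.1, x1.3} {x1.2, x3.2} {x2.1, x2.2, x4.1} {x2.3, x4.3} {x3.3} {x4.2}

Substituting into d3 glues patterns; closure does the rest.
composing d1 on (x4, x2), with out.j its own outer ports: {out.1, x2.3, x4.3} {out.2} {out.3, x4.2} {x2.1, x2.2, x4.1}
composing d2 on (x1, x4, x2), with out.j its own outer ports: {out.1, out.3, x1.2} {out.2} {x1.1, x1.3} {x2.1, x2.2, x4.1} {x2.3, x4.3} {x4.2}
composing d3 on (x3, x1, x4, x2), with out.j its own outer ports: {out.1} {out.2, x3.1} {out.3} {x1.1, x1.3} {x1.2, x3.2} {x2.1, x2.2, x4.1} {x2.3, x4.3} {x3.3} {x4.2}


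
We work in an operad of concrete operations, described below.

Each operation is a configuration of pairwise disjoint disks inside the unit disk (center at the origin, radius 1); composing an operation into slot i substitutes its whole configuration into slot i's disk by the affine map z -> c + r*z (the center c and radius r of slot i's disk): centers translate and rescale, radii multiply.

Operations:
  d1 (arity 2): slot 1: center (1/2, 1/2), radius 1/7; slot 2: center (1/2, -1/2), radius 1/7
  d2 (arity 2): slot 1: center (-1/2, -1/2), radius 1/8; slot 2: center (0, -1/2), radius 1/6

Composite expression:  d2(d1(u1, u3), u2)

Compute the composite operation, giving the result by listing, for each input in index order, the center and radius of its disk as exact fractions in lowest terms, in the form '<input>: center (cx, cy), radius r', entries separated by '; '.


Below d2, radii multiply path by path; the u-disk centers shift.
u1 passes through 2 substitutions, ending at center (-7/16, -7/16), radius 1/56
u3 passes through 2 substitutions, ending at center (-7/16, -9/16), radius 1/56
u2 passes through 1 substitution, ending at center (0, -1/2), radius 1/6

u1: center (-7/16, -7/16), radius 1/56; u2: center (0, -1/2), radius 1/6; u3: center (-7/16, -9/16), radius 1/56


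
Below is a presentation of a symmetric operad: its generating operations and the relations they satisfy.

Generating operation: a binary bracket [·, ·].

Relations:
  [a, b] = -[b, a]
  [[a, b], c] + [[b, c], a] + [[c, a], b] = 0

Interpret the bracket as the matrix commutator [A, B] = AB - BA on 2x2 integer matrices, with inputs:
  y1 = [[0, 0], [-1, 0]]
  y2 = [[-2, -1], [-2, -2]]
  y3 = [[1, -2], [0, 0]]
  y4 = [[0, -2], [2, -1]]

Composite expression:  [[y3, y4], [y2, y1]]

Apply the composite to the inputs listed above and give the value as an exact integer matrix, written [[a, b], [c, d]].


[y3, y4] = [[-4, 0], [-2, 4]]
[y2, y1] = [[1, 0], [0, -1]]
[[y3, y4], [y2, y1]] = [[0, 0], [-4, 0]]

[[0, 0], [-4, 0]]


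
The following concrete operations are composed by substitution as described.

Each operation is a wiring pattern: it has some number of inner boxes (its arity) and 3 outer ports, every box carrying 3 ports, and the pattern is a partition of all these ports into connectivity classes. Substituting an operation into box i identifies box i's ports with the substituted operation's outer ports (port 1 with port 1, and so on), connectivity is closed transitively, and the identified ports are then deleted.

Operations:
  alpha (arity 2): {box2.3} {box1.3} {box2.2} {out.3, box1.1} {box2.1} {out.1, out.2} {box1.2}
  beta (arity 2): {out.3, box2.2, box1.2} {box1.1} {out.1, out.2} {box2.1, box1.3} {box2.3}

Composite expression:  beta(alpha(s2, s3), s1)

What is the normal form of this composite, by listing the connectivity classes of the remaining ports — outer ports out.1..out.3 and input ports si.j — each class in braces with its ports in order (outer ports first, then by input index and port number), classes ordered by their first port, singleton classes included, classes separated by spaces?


{out.1, out.2} {out.3, s1.2} {s1.1, s2.1} {s1.3} {s2.2} {s2.3} {s3.1} {s3.2} {s3.3}

Substituting into beta glues patterns; closure does the rest.
stage alpha: inputs (s2, s3), connectivity {out.1, out.2} {out.3, s2.1} {s2.2} {s2.3} {s3.1} {s3.2} {s3.3}, out.j its boundary
stage beta: inputs (s2, s3, s1), connectivity {out.1, out.2} {out.3, s1.2} {s1.1, s2.1} {s1.3} {s2.2} {s2.3} {s3.1} {s3.2} {s3.3}, out.j its boundary


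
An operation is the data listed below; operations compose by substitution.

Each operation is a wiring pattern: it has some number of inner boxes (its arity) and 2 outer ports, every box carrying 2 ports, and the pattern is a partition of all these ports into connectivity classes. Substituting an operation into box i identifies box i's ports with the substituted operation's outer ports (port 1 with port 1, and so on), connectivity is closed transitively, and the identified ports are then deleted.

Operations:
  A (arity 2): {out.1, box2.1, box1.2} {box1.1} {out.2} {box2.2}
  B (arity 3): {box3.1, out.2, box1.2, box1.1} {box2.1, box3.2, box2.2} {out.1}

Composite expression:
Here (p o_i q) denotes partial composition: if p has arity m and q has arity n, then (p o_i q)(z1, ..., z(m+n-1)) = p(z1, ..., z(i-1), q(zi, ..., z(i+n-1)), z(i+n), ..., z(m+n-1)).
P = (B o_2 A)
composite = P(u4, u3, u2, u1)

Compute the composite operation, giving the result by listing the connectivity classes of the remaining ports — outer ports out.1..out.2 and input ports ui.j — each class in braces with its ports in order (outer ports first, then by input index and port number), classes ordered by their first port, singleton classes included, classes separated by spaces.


{out.1} {out.2, u1.1, u4.1, u4.2} {u1.2, u2.1, u3.2} {u2.2} {u3.1}

Reachability decides: close wires over B-identified ports.
through A, on inputs (u3, u2): {out.1, u2.1, u3.2} {out.2} {u2.2} {u3.1} (out.j = stage outer ports)
through B, on inputs (u4, u3, u2, u1): {out.1} {out.2, u1.1, u4.1, u4.2} {u1.2, u2.1, u3.2} {u2.2} {u3.1} (out.j = stage outer ports)


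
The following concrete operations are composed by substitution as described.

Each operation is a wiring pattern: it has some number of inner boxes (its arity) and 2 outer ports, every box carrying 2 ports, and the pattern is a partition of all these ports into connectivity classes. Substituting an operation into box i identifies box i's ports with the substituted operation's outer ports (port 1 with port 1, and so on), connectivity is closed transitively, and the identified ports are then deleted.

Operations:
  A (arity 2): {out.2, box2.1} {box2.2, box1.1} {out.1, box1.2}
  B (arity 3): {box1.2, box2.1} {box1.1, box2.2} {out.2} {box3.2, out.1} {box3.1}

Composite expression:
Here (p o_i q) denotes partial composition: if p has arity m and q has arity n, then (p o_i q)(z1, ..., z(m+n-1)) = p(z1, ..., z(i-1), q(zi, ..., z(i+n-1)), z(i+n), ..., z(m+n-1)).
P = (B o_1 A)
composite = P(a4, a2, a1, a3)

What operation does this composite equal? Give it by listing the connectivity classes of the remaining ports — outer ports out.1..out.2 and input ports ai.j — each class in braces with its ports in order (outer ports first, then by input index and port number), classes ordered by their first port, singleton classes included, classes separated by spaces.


{out.1, a3.2} {out.2} {a1.1, a2.1} {a1.2, a4.2} {a2.2, a4.1} {a3.1}

Substituting into B glues patterns; closure does the rest.
stage A: inputs (a4, a2), connectivity {out.1, a4.2} {out.2, a2.1} {a2.2, a4.1}, out.j its boundary
stage B: inputs (a4, a2, a1, a3), connectivity {out.1, a3.2} {out.2} {a1.1, a2.1} {a1.2, a4.2} {a2.2, a4.1} {a3.1}, out.j its boundary


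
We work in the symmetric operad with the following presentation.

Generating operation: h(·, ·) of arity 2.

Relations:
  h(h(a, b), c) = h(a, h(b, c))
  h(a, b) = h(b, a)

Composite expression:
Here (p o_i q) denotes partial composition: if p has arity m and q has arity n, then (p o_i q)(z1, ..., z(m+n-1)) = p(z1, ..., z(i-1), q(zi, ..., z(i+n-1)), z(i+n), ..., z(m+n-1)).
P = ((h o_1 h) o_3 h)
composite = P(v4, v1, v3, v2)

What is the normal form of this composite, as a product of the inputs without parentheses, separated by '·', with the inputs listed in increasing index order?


Reordering under h is free, so list the v-inputs canonically.
h(v4, v1) linearizes to v4 · v1
h(v3, v2) linearizes to v3 · v2
h(h(v4, v1), h(v3, v2)) linearizes to v4 · v1 · v3 · v2
rearranged into index order: v1 · v2 · v3 · v4

v1 · v2 · v3 · v4


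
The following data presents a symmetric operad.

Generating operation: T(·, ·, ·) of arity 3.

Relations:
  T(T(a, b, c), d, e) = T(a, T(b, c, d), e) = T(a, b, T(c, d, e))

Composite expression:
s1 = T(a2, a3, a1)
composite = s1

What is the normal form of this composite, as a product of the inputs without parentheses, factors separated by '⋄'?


a2 ⋄ a3 ⋄ a1

Every regrouping of T is equal, so read the a-inputs in written order.
T(a2, a3, a1) flattens to a2 ⋄ a3 ⋄ a1


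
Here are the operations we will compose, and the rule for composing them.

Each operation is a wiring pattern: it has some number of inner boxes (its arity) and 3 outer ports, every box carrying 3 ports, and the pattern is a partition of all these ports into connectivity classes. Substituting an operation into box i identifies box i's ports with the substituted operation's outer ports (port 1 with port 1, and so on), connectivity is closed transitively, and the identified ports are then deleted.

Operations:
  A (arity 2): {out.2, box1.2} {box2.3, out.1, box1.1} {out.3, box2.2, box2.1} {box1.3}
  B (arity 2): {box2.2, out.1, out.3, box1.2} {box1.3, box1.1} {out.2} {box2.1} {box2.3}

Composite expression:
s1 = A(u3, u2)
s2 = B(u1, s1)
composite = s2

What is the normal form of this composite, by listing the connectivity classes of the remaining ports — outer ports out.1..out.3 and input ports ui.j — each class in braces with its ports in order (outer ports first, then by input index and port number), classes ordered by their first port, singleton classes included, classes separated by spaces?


{out.1, out.3, u1.2, u3.2} {out.2} {u1.1, u1.3} {u2.1, u2.2} {u2.3, u3.1} {u3.3}

Two ports join when wires chain via B-identified ports.
composing A on (u3, u2), with out.j its own outer ports: {out.1, u2.3, u3.1} {out.2, u3.2} {out.3, u2.1, u2.2} {u3.3}
composing B on (u1, u3, u2), with out.j its own outer ports: {out.1, out.3, u1.2, u3.2} {out.2} {u1.1, u1.3} {u2.1, u2.2} {u2.3, u3.1} {u3.3}


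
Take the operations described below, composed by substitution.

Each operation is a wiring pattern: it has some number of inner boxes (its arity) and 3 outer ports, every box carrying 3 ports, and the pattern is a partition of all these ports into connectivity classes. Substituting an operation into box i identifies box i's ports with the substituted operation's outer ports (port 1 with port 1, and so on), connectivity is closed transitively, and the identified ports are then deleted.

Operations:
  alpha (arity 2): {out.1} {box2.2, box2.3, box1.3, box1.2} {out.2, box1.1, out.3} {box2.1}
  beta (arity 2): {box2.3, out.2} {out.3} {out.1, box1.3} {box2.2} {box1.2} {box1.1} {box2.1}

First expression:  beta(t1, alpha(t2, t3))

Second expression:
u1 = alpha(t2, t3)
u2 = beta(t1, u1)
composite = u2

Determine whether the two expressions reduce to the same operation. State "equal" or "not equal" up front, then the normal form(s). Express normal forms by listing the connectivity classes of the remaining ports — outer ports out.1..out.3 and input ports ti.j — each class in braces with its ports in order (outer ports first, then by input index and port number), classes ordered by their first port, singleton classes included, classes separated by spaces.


equal; both compose to {out.1, t1.3} {out.2, t2.1} {out.3} {t1.1} {t1.2} {t2.2, t2.3, t3.2, t3.3} {t3.1}


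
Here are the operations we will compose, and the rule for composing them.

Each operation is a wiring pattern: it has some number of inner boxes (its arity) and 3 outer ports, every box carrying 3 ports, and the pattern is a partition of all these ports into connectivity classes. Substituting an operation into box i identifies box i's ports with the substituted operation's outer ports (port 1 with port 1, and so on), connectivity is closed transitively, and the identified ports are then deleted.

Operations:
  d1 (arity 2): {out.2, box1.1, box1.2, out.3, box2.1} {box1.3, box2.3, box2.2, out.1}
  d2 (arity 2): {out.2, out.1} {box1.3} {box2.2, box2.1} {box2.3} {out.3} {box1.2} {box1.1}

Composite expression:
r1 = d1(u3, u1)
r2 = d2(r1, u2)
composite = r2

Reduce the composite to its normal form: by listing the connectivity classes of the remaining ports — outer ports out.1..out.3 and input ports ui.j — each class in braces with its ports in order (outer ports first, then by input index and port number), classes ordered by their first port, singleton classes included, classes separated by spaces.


Two ports join when wires chain via d2-identified ports.
through d1, on inputs (u3, u1): {out.1, u1.2, u1.3, u3.3} {out.2, out.3, u1.1, u3.1, u3.2} (out.j = stage outer ports)
through d2, on inputs (u3, u1, u2): {out.1, out.2} {out.3} {u1.1, u3.1, u3.2} {u1.2, u1.3, u3.3} {u2.1, u2.2} {u2.3} (out.j = stage outer ports)

{out.1, out.2} {out.3} {u1.1, u3.1, u3.2} {u1.2, u1.3, u3.3} {u2.1, u2.2} {u2.3}
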